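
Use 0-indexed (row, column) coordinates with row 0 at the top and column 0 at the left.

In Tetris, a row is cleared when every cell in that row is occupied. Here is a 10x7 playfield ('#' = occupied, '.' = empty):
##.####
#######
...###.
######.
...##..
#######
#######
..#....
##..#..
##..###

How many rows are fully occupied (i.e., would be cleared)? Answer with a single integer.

Check each row:
  row 0: 1 empty cell -> not full
  row 1: 0 empty cells -> FULL (clear)
  row 2: 4 empty cells -> not full
  row 3: 1 empty cell -> not full
  row 4: 5 empty cells -> not full
  row 5: 0 empty cells -> FULL (clear)
  row 6: 0 empty cells -> FULL (clear)
  row 7: 6 empty cells -> not full
  row 8: 4 empty cells -> not full
  row 9: 2 empty cells -> not full
Total rows cleared: 3

Answer: 3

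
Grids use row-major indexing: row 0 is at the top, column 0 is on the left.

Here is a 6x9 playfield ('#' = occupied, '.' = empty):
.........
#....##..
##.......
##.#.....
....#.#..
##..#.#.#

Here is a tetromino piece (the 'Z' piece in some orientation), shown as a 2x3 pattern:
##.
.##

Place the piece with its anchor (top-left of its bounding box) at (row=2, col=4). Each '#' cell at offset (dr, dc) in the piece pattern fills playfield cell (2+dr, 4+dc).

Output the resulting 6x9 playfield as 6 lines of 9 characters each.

Fill (2+0,4+0) = (2,4)
Fill (2+0,4+1) = (2,5)
Fill (2+1,4+1) = (3,5)
Fill (2+1,4+2) = (3,6)

Answer: .........
#....##..
##..##...
##.#.##..
....#.#..
##..#.#.#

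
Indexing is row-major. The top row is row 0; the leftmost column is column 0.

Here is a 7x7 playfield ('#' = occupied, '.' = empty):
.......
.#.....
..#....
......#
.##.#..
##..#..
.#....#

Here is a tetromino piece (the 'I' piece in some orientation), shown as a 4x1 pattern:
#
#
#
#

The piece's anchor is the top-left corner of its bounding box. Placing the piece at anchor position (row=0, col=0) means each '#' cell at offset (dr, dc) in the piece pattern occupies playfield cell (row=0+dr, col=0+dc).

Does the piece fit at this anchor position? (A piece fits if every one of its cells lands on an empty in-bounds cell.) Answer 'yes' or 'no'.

Check each piece cell at anchor (0, 0):
  offset (0,0) -> (0,0): empty -> OK
  offset (1,0) -> (1,0): empty -> OK
  offset (2,0) -> (2,0): empty -> OK
  offset (3,0) -> (3,0): empty -> OK
All cells valid: yes

Answer: yes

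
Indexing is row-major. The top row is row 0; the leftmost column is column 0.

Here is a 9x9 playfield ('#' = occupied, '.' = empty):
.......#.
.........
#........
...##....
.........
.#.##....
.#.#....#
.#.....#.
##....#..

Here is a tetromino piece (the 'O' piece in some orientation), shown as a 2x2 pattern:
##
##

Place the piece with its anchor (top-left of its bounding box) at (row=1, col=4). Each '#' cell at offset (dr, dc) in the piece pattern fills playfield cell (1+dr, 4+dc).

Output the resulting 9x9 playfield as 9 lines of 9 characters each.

Fill (1+0,4+0) = (1,4)
Fill (1+0,4+1) = (1,5)
Fill (1+1,4+0) = (2,4)
Fill (1+1,4+1) = (2,5)

Answer: .......#.
....##...
#...##...
...##....
.........
.#.##....
.#.#....#
.#.....#.
##....#..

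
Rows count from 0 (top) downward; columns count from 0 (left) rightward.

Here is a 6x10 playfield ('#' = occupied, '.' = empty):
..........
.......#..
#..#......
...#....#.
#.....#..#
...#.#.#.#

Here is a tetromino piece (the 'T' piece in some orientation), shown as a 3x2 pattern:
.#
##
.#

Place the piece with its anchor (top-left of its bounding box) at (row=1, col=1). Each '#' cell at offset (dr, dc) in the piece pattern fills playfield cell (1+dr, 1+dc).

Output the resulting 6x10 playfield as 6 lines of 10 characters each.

Fill (1+0,1+1) = (1,2)
Fill (1+1,1+0) = (2,1)
Fill (1+1,1+1) = (2,2)
Fill (1+2,1+1) = (3,2)

Answer: ..........
..#....#..
####......
..##....#.
#.....#..#
...#.#.#.#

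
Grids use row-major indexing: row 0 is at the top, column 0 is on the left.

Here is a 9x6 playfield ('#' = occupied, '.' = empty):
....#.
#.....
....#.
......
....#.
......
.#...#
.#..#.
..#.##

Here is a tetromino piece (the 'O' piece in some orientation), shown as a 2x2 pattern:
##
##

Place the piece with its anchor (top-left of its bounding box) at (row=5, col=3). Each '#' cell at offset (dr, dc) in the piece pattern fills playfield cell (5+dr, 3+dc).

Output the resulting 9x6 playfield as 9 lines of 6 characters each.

Answer: ....#.
#.....
....#.
......
....#.
...##.
.#.###
.#..#.
..#.##

Derivation:
Fill (5+0,3+0) = (5,3)
Fill (5+0,3+1) = (5,4)
Fill (5+1,3+0) = (6,3)
Fill (5+1,3+1) = (6,4)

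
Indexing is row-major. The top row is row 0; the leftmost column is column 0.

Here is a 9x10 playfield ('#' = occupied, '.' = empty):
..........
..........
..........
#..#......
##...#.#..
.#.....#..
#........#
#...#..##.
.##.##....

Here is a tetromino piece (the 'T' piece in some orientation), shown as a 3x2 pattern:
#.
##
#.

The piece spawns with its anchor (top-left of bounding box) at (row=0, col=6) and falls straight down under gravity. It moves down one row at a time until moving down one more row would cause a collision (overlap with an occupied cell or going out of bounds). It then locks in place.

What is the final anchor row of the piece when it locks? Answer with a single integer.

Answer: 2

Derivation:
Spawn at (row=0, col=6). Try each row:
  row 0: fits
  row 1: fits
  row 2: fits
  row 3: blocked -> lock at row 2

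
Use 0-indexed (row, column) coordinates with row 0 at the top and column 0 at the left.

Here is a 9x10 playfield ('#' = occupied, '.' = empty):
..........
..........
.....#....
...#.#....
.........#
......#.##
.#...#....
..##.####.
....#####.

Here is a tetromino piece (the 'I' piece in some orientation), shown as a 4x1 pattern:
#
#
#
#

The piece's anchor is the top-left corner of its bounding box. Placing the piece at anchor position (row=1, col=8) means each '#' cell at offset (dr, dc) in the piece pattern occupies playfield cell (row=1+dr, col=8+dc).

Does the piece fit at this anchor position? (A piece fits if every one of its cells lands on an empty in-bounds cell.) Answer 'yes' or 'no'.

Check each piece cell at anchor (1, 8):
  offset (0,0) -> (1,8): empty -> OK
  offset (1,0) -> (2,8): empty -> OK
  offset (2,0) -> (3,8): empty -> OK
  offset (3,0) -> (4,8): empty -> OK
All cells valid: yes

Answer: yes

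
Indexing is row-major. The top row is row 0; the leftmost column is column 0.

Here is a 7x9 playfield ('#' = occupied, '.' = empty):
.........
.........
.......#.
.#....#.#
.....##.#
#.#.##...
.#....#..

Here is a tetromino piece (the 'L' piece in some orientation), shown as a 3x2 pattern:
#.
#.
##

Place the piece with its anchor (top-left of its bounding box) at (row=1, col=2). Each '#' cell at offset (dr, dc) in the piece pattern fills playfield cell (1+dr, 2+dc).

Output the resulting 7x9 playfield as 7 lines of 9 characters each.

Answer: .........
..#......
..#....#.
.###..#.#
.....##.#
#.#.##...
.#....#..

Derivation:
Fill (1+0,2+0) = (1,2)
Fill (1+1,2+0) = (2,2)
Fill (1+2,2+0) = (3,2)
Fill (1+2,2+1) = (3,3)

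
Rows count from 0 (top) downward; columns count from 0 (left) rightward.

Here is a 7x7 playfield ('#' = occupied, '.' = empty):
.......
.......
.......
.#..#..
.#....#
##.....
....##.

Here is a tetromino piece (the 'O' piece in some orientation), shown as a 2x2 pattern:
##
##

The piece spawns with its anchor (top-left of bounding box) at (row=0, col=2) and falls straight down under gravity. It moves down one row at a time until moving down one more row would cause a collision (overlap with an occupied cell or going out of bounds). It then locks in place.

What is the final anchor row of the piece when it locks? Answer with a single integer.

Answer: 5

Derivation:
Spawn at (row=0, col=2). Try each row:
  row 0: fits
  row 1: fits
  row 2: fits
  row 3: fits
  row 4: fits
  row 5: fits
  row 6: blocked -> lock at row 5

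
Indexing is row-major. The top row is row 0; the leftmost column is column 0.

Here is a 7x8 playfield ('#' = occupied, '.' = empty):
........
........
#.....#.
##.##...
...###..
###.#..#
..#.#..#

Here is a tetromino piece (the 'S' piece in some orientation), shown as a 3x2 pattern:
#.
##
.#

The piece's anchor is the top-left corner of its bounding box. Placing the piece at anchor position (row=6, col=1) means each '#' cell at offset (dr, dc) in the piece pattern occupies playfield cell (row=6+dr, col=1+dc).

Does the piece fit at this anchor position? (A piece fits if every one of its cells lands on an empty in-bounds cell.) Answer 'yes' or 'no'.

Answer: no

Derivation:
Check each piece cell at anchor (6, 1):
  offset (0,0) -> (6,1): empty -> OK
  offset (1,0) -> (7,1): out of bounds -> FAIL
  offset (1,1) -> (7,2): out of bounds -> FAIL
  offset (2,1) -> (8,2): out of bounds -> FAIL
All cells valid: no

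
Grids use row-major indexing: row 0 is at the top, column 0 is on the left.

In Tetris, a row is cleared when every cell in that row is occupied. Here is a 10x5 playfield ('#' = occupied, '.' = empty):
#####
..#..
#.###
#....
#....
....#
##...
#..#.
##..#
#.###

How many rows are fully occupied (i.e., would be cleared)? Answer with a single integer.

Check each row:
  row 0: 0 empty cells -> FULL (clear)
  row 1: 4 empty cells -> not full
  row 2: 1 empty cell -> not full
  row 3: 4 empty cells -> not full
  row 4: 4 empty cells -> not full
  row 5: 4 empty cells -> not full
  row 6: 3 empty cells -> not full
  row 7: 3 empty cells -> not full
  row 8: 2 empty cells -> not full
  row 9: 1 empty cell -> not full
Total rows cleared: 1

Answer: 1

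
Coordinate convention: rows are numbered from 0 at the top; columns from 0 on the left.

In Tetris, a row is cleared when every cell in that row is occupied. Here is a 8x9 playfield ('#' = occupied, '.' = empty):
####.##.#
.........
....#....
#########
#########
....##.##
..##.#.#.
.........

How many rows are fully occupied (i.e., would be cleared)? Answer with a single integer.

Check each row:
  row 0: 2 empty cells -> not full
  row 1: 9 empty cells -> not full
  row 2: 8 empty cells -> not full
  row 3: 0 empty cells -> FULL (clear)
  row 4: 0 empty cells -> FULL (clear)
  row 5: 5 empty cells -> not full
  row 6: 5 empty cells -> not full
  row 7: 9 empty cells -> not full
Total rows cleared: 2

Answer: 2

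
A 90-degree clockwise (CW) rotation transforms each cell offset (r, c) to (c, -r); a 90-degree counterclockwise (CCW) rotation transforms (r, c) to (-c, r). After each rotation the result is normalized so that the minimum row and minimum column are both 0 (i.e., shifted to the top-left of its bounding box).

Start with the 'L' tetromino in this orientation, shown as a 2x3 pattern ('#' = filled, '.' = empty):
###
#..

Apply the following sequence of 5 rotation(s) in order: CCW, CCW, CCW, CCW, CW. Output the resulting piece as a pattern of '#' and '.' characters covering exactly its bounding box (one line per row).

Start:
###
#..
After rotation 1 (CCW):
#.
#.
##
After rotation 2 (CCW):
..#
###
After rotation 3 (CCW):
##
.#
.#
After rotation 4 (CCW):
###
#..
After rotation 5 (CW):
##
.#
.#

Answer: ##
.#
.#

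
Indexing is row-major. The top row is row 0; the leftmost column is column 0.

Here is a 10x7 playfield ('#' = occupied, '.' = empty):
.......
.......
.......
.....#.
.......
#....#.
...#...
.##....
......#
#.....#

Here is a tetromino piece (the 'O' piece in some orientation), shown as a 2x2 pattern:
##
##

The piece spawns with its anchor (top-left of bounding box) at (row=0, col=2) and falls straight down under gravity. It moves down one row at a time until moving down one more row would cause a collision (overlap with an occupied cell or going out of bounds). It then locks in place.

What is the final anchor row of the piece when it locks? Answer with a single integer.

Spawn at (row=0, col=2). Try each row:
  row 0: fits
  row 1: fits
  row 2: fits
  row 3: fits
  row 4: fits
  row 5: blocked -> lock at row 4

Answer: 4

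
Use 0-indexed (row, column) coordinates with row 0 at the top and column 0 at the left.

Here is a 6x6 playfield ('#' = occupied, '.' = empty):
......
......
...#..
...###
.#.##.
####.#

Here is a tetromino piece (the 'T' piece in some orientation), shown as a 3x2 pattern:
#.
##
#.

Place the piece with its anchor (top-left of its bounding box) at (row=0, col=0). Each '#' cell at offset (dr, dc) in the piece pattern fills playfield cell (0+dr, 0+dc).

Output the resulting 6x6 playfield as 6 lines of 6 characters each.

Answer: #.....
##....
#..#..
...###
.#.##.
####.#

Derivation:
Fill (0+0,0+0) = (0,0)
Fill (0+1,0+0) = (1,0)
Fill (0+1,0+1) = (1,1)
Fill (0+2,0+0) = (2,0)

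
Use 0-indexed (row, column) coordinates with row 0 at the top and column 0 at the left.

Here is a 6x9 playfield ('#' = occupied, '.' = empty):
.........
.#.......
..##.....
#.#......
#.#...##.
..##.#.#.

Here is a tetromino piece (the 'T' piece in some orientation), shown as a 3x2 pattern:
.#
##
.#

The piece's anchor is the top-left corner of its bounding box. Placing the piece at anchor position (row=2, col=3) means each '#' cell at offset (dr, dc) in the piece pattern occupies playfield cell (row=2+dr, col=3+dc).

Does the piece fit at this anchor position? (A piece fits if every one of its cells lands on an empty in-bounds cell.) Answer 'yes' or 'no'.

Answer: yes

Derivation:
Check each piece cell at anchor (2, 3):
  offset (0,1) -> (2,4): empty -> OK
  offset (1,0) -> (3,3): empty -> OK
  offset (1,1) -> (3,4): empty -> OK
  offset (2,1) -> (4,4): empty -> OK
All cells valid: yes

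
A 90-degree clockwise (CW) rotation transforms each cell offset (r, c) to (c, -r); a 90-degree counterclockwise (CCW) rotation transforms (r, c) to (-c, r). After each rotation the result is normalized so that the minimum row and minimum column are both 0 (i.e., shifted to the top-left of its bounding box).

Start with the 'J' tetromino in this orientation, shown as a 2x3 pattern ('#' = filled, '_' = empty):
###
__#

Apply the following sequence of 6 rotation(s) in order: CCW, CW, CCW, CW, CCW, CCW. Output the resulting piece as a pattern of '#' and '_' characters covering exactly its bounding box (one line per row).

Answer: #__
###

Derivation:
Start:
###
__#
After rotation 1 (CCW):
##
#_
#_
After rotation 2 (CW):
###
__#
After rotation 3 (CCW):
##
#_
#_
After rotation 4 (CW):
###
__#
After rotation 5 (CCW):
##
#_
#_
After rotation 6 (CCW):
#__
###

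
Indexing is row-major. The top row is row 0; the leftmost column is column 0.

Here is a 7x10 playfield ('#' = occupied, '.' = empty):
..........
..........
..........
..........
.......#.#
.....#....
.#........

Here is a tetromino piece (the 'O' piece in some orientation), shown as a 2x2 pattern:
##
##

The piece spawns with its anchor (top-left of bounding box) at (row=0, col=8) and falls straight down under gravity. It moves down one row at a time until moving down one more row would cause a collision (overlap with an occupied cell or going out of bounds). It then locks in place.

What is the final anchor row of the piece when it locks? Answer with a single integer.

Spawn at (row=0, col=8). Try each row:
  row 0: fits
  row 1: fits
  row 2: fits
  row 3: blocked -> lock at row 2

Answer: 2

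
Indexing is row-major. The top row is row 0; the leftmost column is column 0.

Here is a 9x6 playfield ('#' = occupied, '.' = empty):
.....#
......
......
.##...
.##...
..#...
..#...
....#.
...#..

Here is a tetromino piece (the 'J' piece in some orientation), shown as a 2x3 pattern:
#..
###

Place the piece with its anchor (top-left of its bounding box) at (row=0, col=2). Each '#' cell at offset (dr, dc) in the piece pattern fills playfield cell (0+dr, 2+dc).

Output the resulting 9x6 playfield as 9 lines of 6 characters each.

Answer: ..#..#
..###.
......
.##...
.##...
..#...
..#...
....#.
...#..

Derivation:
Fill (0+0,2+0) = (0,2)
Fill (0+1,2+0) = (1,2)
Fill (0+1,2+1) = (1,3)
Fill (0+1,2+2) = (1,4)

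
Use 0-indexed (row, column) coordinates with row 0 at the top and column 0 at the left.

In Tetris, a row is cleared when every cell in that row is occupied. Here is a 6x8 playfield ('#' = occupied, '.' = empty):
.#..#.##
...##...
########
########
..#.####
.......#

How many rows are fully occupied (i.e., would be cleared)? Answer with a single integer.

Answer: 2

Derivation:
Check each row:
  row 0: 4 empty cells -> not full
  row 1: 6 empty cells -> not full
  row 2: 0 empty cells -> FULL (clear)
  row 3: 0 empty cells -> FULL (clear)
  row 4: 3 empty cells -> not full
  row 5: 7 empty cells -> not full
Total rows cleared: 2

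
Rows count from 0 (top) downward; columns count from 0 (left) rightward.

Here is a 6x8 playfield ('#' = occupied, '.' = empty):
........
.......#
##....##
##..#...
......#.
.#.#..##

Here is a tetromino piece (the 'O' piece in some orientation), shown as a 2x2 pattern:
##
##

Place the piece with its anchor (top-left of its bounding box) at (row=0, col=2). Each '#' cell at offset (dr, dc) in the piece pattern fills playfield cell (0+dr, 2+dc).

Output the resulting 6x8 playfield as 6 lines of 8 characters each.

Fill (0+0,2+0) = (0,2)
Fill (0+0,2+1) = (0,3)
Fill (0+1,2+0) = (1,2)
Fill (0+1,2+1) = (1,3)

Answer: ..##....
..##...#
##....##
##..#...
......#.
.#.#..##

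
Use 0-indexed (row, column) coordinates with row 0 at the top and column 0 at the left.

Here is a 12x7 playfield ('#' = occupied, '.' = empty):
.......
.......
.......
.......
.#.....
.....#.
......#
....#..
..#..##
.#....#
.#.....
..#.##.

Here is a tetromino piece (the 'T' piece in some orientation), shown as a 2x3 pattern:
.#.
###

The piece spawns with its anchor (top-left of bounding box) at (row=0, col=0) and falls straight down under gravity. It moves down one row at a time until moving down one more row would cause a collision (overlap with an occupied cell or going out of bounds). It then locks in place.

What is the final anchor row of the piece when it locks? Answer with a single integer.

Spawn at (row=0, col=0). Try each row:
  row 0: fits
  row 1: fits
  row 2: fits
  row 3: blocked -> lock at row 2

Answer: 2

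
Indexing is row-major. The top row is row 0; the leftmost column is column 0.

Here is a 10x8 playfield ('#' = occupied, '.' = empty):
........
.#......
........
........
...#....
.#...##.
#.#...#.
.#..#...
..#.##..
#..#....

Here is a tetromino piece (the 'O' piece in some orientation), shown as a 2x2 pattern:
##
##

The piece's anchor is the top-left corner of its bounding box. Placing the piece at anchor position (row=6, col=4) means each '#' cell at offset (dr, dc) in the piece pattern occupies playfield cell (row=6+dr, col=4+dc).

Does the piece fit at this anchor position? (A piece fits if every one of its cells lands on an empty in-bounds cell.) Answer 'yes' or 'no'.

Check each piece cell at anchor (6, 4):
  offset (0,0) -> (6,4): empty -> OK
  offset (0,1) -> (6,5): empty -> OK
  offset (1,0) -> (7,4): occupied ('#') -> FAIL
  offset (1,1) -> (7,5): empty -> OK
All cells valid: no

Answer: no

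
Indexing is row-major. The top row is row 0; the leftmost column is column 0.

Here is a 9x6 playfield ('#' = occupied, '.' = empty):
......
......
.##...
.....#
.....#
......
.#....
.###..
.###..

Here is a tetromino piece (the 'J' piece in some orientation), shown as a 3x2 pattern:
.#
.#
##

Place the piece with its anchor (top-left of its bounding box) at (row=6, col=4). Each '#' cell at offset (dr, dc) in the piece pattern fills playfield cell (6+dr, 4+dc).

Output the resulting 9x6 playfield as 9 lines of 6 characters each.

Answer: ......
......
.##...
.....#
.....#
......
.#...#
.###.#
.#####

Derivation:
Fill (6+0,4+1) = (6,5)
Fill (6+1,4+1) = (7,5)
Fill (6+2,4+0) = (8,4)
Fill (6+2,4+1) = (8,5)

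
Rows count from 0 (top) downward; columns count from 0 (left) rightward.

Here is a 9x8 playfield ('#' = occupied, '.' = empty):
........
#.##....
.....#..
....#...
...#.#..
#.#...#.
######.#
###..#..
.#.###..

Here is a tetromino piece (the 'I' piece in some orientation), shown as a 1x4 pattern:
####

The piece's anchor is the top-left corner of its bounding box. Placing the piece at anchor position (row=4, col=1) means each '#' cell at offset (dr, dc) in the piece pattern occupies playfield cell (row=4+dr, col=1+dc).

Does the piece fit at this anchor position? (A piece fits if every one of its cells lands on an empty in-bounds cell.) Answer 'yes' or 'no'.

Answer: no

Derivation:
Check each piece cell at anchor (4, 1):
  offset (0,0) -> (4,1): empty -> OK
  offset (0,1) -> (4,2): empty -> OK
  offset (0,2) -> (4,3): occupied ('#') -> FAIL
  offset (0,3) -> (4,4): empty -> OK
All cells valid: no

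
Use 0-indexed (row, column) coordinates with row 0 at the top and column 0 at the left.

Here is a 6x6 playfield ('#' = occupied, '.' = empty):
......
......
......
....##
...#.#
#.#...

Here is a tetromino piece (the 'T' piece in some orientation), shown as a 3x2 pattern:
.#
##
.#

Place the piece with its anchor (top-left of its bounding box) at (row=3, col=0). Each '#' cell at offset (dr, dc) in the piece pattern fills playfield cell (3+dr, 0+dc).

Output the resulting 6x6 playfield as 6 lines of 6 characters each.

Fill (3+0,0+1) = (3,1)
Fill (3+1,0+0) = (4,0)
Fill (3+1,0+1) = (4,1)
Fill (3+2,0+1) = (5,1)

Answer: ......
......
......
.#..##
##.#.#
###...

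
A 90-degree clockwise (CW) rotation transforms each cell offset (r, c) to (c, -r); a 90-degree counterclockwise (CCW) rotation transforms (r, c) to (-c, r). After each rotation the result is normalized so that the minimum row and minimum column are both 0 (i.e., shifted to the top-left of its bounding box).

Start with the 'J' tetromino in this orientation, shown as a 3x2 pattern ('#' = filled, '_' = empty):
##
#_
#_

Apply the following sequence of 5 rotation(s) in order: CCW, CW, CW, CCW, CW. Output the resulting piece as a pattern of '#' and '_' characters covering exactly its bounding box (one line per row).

Answer: ###
__#

Derivation:
Start:
##
#_
#_
After rotation 1 (CCW):
#__
###
After rotation 2 (CW):
##
#_
#_
After rotation 3 (CW):
###
__#
After rotation 4 (CCW):
##
#_
#_
After rotation 5 (CW):
###
__#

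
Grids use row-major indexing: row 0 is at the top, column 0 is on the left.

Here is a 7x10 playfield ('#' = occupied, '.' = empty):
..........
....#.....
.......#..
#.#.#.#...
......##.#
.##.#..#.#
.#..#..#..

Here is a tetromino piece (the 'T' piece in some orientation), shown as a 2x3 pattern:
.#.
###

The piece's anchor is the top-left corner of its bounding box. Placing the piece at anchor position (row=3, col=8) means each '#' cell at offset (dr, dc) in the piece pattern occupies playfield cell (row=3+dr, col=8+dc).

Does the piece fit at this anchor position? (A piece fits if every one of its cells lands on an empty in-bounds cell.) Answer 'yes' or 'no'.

Answer: no

Derivation:
Check each piece cell at anchor (3, 8):
  offset (0,1) -> (3,9): empty -> OK
  offset (1,0) -> (4,8): empty -> OK
  offset (1,1) -> (4,9): occupied ('#') -> FAIL
  offset (1,2) -> (4,10): out of bounds -> FAIL
All cells valid: no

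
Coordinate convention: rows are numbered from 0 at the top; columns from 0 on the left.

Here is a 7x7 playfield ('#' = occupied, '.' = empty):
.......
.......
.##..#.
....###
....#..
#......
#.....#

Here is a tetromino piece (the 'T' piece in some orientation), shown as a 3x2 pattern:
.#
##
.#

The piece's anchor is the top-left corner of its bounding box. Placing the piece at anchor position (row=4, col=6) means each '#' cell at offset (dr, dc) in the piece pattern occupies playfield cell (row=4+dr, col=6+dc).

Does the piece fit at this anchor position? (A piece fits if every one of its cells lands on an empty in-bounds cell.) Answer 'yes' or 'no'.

Answer: no

Derivation:
Check each piece cell at anchor (4, 6):
  offset (0,1) -> (4,7): out of bounds -> FAIL
  offset (1,0) -> (5,6): empty -> OK
  offset (1,1) -> (5,7): out of bounds -> FAIL
  offset (2,1) -> (6,7): out of bounds -> FAIL
All cells valid: no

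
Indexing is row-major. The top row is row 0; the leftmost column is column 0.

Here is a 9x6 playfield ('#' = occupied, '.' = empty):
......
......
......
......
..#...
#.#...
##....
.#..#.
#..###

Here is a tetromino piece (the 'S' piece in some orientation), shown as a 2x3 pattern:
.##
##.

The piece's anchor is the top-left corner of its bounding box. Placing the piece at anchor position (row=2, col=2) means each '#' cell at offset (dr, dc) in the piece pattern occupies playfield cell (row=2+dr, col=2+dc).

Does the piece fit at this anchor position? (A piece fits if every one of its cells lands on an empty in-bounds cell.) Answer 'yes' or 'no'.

Answer: yes

Derivation:
Check each piece cell at anchor (2, 2):
  offset (0,1) -> (2,3): empty -> OK
  offset (0,2) -> (2,4): empty -> OK
  offset (1,0) -> (3,2): empty -> OK
  offset (1,1) -> (3,3): empty -> OK
All cells valid: yes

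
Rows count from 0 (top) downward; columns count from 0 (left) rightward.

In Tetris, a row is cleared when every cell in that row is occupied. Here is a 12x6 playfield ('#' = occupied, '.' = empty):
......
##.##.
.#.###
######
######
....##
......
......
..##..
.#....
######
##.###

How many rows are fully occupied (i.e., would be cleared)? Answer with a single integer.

Check each row:
  row 0: 6 empty cells -> not full
  row 1: 2 empty cells -> not full
  row 2: 2 empty cells -> not full
  row 3: 0 empty cells -> FULL (clear)
  row 4: 0 empty cells -> FULL (clear)
  row 5: 4 empty cells -> not full
  row 6: 6 empty cells -> not full
  row 7: 6 empty cells -> not full
  row 8: 4 empty cells -> not full
  row 9: 5 empty cells -> not full
  row 10: 0 empty cells -> FULL (clear)
  row 11: 1 empty cell -> not full
Total rows cleared: 3

Answer: 3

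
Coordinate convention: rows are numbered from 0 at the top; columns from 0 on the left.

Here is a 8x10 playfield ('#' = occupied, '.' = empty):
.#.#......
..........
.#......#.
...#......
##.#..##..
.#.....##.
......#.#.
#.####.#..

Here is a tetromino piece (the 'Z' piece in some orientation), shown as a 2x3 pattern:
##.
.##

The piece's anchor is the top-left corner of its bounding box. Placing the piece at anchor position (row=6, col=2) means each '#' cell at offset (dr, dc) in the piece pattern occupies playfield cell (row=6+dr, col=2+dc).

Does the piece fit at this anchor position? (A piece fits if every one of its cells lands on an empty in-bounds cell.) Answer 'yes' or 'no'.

Answer: no

Derivation:
Check each piece cell at anchor (6, 2):
  offset (0,0) -> (6,2): empty -> OK
  offset (0,1) -> (6,3): empty -> OK
  offset (1,1) -> (7,3): occupied ('#') -> FAIL
  offset (1,2) -> (7,4): occupied ('#') -> FAIL
All cells valid: no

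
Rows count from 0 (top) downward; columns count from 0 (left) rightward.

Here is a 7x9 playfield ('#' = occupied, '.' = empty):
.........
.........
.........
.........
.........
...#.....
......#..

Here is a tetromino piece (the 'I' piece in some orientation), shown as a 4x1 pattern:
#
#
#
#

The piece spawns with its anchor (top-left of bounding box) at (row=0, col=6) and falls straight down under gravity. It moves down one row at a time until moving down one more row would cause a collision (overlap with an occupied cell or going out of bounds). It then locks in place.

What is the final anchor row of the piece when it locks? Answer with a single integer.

Answer: 2

Derivation:
Spawn at (row=0, col=6). Try each row:
  row 0: fits
  row 1: fits
  row 2: fits
  row 3: blocked -> lock at row 2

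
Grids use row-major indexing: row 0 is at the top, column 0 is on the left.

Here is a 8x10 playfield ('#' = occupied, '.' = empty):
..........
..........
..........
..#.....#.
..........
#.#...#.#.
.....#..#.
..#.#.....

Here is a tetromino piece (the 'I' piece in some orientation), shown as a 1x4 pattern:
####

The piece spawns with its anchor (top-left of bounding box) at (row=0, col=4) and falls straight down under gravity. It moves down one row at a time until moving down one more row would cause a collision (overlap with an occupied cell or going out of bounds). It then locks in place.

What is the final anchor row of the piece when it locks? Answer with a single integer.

Spawn at (row=0, col=4). Try each row:
  row 0: fits
  row 1: fits
  row 2: fits
  row 3: fits
  row 4: fits
  row 5: blocked -> lock at row 4

Answer: 4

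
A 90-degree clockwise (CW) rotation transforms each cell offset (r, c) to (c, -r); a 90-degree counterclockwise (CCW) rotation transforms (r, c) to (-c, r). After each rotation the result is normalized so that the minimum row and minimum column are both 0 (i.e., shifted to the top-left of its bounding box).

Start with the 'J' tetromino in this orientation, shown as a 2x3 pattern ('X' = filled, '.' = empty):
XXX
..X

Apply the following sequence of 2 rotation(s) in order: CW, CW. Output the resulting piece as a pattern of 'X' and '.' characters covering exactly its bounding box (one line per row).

Start:
XXX
..X
After rotation 1 (CW):
.X
.X
XX
After rotation 2 (CW):
X..
XXX

Answer: X..
XXX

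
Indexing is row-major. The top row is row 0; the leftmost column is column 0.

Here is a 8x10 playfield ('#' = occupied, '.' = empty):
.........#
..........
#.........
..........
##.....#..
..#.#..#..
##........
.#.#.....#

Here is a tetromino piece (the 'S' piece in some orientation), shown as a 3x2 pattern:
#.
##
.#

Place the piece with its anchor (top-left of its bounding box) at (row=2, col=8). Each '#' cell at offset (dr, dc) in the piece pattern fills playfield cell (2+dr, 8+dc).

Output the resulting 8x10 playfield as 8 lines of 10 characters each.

Answer: .........#
..........
#.......#.
........##
##.....#.#
..#.#..#..
##........
.#.#.....#

Derivation:
Fill (2+0,8+0) = (2,8)
Fill (2+1,8+0) = (3,8)
Fill (2+1,8+1) = (3,9)
Fill (2+2,8+1) = (4,9)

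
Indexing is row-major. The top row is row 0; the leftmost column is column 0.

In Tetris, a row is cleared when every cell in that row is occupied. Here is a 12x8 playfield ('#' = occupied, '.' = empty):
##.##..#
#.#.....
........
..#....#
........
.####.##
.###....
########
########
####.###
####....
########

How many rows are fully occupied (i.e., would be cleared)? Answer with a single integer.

Check each row:
  row 0: 3 empty cells -> not full
  row 1: 6 empty cells -> not full
  row 2: 8 empty cells -> not full
  row 3: 6 empty cells -> not full
  row 4: 8 empty cells -> not full
  row 5: 2 empty cells -> not full
  row 6: 5 empty cells -> not full
  row 7: 0 empty cells -> FULL (clear)
  row 8: 0 empty cells -> FULL (clear)
  row 9: 1 empty cell -> not full
  row 10: 4 empty cells -> not full
  row 11: 0 empty cells -> FULL (clear)
Total rows cleared: 3

Answer: 3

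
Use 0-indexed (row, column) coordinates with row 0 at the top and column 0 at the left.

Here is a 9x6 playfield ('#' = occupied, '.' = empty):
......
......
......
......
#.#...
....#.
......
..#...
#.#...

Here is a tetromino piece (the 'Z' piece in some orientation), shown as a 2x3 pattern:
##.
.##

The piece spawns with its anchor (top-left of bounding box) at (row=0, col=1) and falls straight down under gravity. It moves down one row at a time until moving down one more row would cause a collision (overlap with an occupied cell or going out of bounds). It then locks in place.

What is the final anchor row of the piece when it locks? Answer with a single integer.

Answer: 2

Derivation:
Spawn at (row=0, col=1). Try each row:
  row 0: fits
  row 1: fits
  row 2: fits
  row 3: blocked -> lock at row 2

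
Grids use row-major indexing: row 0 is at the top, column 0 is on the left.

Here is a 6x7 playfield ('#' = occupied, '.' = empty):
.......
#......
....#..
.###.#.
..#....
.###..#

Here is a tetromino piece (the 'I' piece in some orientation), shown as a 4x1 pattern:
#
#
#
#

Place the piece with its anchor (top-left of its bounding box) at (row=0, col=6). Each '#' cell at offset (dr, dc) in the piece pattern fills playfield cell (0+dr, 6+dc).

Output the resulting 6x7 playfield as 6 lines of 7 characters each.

Answer: ......#
#.....#
....#.#
.###.##
..#....
.###..#

Derivation:
Fill (0+0,6+0) = (0,6)
Fill (0+1,6+0) = (1,6)
Fill (0+2,6+0) = (2,6)
Fill (0+3,6+0) = (3,6)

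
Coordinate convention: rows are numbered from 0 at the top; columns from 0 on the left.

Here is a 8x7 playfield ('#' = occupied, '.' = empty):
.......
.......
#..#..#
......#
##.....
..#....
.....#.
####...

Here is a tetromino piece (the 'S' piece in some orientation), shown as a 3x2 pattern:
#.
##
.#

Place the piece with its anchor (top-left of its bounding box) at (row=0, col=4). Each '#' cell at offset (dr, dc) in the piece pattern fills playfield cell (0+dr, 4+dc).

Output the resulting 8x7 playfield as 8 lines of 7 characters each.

Answer: ....#..
....##.
#..#.##
......#
##.....
..#....
.....#.
####...

Derivation:
Fill (0+0,4+0) = (0,4)
Fill (0+1,4+0) = (1,4)
Fill (0+1,4+1) = (1,5)
Fill (0+2,4+1) = (2,5)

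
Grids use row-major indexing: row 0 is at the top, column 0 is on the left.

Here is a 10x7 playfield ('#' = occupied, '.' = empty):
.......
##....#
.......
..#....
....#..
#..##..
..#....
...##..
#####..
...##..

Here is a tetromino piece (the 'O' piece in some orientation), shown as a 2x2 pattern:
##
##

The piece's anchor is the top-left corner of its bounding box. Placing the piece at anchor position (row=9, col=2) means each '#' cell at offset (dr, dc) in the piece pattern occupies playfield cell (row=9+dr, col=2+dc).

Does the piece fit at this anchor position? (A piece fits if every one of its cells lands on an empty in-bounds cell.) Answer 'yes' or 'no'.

Answer: no

Derivation:
Check each piece cell at anchor (9, 2):
  offset (0,0) -> (9,2): empty -> OK
  offset (0,1) -> (9,3): occupied ('#') -> FAIL
  offset (1,0) -> (10,2): out of bounds -> FAIL
  offset (1,1) -> (10,3): out of bounds -> FAIL
All cells valid: no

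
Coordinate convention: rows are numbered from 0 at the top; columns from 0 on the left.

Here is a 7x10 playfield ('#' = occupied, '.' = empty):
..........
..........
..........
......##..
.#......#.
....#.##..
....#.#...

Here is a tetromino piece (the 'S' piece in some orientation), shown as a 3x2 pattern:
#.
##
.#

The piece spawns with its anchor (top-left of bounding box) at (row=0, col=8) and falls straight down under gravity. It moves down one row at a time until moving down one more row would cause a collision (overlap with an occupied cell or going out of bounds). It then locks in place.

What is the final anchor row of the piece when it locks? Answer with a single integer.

Answer: 2

Derivation:
Spawn at (row=0, col=8). Try each row:
  row 0: fits
  row 1: fits
  row 2: fits
  row 3: blocked -> lock at row 2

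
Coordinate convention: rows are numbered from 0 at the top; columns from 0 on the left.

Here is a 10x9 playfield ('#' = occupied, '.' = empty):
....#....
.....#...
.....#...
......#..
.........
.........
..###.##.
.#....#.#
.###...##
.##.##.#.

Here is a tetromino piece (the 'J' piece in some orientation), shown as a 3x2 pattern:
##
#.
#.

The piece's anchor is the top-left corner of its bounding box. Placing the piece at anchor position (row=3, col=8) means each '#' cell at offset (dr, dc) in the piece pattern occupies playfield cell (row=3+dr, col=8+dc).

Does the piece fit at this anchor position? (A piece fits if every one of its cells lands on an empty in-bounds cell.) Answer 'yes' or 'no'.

Check each piece cell at anchor (3, 8):
  offset (0,0) -> (3,8): empty -> OK
  offset (0,1) -> (3,9): out of bounds -> FAIL
  offset (1,0) -> (4,8): empty -> OK
  offset (2,0) -> (5,8): empty -> OK
All cells valid: no

Answer: no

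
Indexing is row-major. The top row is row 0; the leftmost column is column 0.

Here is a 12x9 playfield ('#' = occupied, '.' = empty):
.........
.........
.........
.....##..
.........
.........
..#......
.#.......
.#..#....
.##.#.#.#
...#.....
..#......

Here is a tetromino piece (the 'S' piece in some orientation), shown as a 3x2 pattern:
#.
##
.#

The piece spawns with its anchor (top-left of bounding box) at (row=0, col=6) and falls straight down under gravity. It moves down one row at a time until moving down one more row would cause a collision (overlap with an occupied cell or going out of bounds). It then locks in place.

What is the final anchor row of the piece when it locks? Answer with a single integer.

Spawn at (row=0, col=6). Try each row:
  row 0: fits
  row 1: fits
  row 2: blocked -> lock at row 1

Answer: 1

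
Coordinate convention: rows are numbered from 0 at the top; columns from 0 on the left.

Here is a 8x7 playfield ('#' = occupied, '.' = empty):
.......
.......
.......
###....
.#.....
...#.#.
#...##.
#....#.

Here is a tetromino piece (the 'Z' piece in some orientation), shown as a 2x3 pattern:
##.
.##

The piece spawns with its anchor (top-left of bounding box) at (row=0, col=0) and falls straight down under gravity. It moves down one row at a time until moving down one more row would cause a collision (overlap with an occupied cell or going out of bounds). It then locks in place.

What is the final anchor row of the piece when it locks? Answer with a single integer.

Answer: 1

Derivation:
Spawn at (row=0, col=0). Try each row:
  row 0: fits
  row 1: fits
  row 2: blocked -> lock at row 1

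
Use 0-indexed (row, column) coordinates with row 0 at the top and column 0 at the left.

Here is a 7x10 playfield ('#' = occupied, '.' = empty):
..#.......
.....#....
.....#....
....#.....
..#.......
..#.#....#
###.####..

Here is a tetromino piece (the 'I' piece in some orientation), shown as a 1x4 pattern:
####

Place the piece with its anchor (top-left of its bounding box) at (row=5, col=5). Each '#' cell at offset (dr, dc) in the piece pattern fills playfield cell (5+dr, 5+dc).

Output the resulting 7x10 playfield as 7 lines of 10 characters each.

Answer: ..#.......
.....#....
.....#....
....#.....
..#.......
..#.######
###.####..

Derivation:
Fill (5+0,5+0) = (5,5)
Fill (5+0,5+1) = (5,6)
Fill (5+0,5+2) = (5,7)
Fill (5+0,5+3) = (5,8)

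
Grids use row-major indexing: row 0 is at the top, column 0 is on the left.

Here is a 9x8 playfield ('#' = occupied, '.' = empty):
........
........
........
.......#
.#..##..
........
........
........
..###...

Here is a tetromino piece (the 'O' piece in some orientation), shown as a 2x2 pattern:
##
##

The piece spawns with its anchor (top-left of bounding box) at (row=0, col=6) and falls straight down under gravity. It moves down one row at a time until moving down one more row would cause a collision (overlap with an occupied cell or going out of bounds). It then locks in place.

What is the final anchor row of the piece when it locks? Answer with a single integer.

Answer: 1

Derivation:
Spawn at (row=0, col=6). Try each row:
  row 0: fits
  row 1: fits
  row 2: blocked -> lock at row 1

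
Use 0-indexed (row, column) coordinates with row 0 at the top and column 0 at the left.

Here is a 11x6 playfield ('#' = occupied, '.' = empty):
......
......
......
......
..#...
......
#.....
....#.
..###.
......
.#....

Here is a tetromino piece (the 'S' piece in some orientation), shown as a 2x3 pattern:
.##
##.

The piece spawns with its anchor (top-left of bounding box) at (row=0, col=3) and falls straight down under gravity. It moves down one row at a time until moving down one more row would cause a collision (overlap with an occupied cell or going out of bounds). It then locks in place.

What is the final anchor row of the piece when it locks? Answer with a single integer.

Spawn at (row=0, col=3). Try each row:
  row 0: fits
  row 1: fits
  row 2: fits
  row 3: fits
  row 4: fits
  row 5: fits
  row 6: blocked -> lock at row 5

Answer: 5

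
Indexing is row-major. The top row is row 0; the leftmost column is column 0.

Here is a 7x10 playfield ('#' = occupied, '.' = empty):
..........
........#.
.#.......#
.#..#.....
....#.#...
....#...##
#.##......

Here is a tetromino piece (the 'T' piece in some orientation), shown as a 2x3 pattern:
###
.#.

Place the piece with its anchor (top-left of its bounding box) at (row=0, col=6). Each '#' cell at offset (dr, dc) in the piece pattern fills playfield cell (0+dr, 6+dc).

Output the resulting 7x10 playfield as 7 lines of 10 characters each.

Answer: ......###.
.......##.
.#.......#
.#..#.....
....#.#...
....#...##
#.##......

Derivation:
Fill (0+0,6+0) = (0,6)
Fill (0+0,6+1) = (0,7)
Fill (0+0,6+2) = (0,8)
Fill (0+1,6+1) = (1,7)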